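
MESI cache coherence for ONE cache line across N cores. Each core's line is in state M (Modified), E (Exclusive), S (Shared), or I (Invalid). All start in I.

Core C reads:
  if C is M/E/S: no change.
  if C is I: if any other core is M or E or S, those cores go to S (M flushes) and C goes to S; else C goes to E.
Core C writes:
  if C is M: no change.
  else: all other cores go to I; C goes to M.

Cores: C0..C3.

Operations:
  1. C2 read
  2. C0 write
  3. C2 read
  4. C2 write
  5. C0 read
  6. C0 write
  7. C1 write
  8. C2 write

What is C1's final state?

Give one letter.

Op 1: C2 read [C2 read from I: no other sharers -> C2=E (exclusive)] -> [I,I,E,I]
Op 2: C0 write [C0 write: invalidate ['C2=E'] -> C0=M] -> [M,I,I,I]
Op 3: C2 read [C2 read from I: others=['C0=M'] -> C2=S, others downsized to S] -> [S,I,S,I]
Op 4: C2 write [C2 write: invalidate ['C0=S'] -> C2=M] -> [I,I,M,I]
Op 5: C0 read [C0 read from I: others=['C2=M'] -> C0=S, others downsized to S] -> [S,I,S,I]
Op 6: C0 write [C0 write: invalidate ['C2=S'] -> C0=M] -> [M,I,I,I]
Op 7: C1 write [C1 write: invalidate ['C0=M'] -> C1=M] -> [I,M,I,I]
Op 8: C2 write [C2 write: invalidate ['C1=M'] -> C2=M] -> [I,I,M,I]

Answer: I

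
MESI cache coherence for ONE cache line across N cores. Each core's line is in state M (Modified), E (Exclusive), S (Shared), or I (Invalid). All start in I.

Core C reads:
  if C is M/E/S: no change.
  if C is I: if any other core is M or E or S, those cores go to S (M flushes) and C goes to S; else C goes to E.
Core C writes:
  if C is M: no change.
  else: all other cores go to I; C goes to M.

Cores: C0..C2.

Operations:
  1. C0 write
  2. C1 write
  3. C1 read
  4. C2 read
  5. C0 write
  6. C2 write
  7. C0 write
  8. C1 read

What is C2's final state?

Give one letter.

Op 1: C0 write [C0 write: invalidate none -> C0=M] -> [M,I,I]
Op 2: C1 write [C1 write: invalidate ['C0=M'] -> C1=M] -> [I,M,I]
Op 3: C1 read [C1 read: already in M, no change] -> [I,M,I]
Op 4: C2 read [C2 read from I: others=['C1=M'] -> C2=S, others downsized to S] -> [I,S,S]
Op 5: C0 write [C0 write: invalidate ['C1=S', 'C2=S'] -> C0=M] -> [M,I,I]
Op 6: C2 write [C2 write: invalidate ['C0=M'] -> C2=M] -> [I,I,M]
Op 7: C0 write [C0 write: invalidate ['C2=M'] -> C0=M] -> [M,I,I]
Op 8: C1 read [C1 read from I: others=['C0=M'] -> C1=S, others downsized to S] -> [S,S,I]

Answer: I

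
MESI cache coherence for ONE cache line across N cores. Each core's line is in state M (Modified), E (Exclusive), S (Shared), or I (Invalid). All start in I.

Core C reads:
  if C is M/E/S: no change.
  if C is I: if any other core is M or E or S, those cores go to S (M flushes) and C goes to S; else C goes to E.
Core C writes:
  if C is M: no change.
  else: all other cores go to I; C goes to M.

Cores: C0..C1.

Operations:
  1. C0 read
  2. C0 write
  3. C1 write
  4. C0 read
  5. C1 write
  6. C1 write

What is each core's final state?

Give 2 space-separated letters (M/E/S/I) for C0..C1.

Op 1: C0 read [C0 read from I: no other sharers -> C0=E (exclusive)] -> [E,I]
Op 2: C0 write [C0 write: invalidate none -> C0=M] -> [M,I]
Op 3: C1 write [C1 write: invalidate ['C0=M'] -> C1=M] -> [I,M]
Op 4: C0 read [C0 read from I: others=['C1=M'] -> C0=S, others downsized to S] -> [S,S]
Op 5: C1 write [C1 write: invalidate ['C0=S'] -> C1=M] -> [I,M]
Op 6: C1 write [C1 write: already M (modified), no change] -> [I,M]

Answer: I M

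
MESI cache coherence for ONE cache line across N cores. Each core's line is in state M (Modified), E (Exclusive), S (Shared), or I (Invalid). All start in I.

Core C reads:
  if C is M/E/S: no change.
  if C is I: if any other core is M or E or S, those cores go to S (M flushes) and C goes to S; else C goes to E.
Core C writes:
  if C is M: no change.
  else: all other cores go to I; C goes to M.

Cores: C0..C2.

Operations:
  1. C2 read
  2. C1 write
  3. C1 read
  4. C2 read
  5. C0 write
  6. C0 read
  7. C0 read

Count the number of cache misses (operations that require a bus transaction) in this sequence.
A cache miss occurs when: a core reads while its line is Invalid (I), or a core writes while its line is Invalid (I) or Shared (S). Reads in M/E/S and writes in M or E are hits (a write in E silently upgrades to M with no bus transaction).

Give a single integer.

Op 1: C2 read [C2 read from I: no other sharers -> C2=E (exclusive)] -> [I,I,E] [MISS #1: read from I]
Op 2: C1 write [C1 write: invalidate ['C2=E'] -> C1=M] -> [I,M,I] [MISS #2: write from I]
Op 3: C1 read [C1 read: already in M, no change] -> [I,M,I] [hit: read from M]
Op 4: C2 read [C2 read from I: others=['C1=M'] -> C2=S, others downsized to S] -> [I,S,S] [MISS #3: read from I]
Op 5: C0 write [C0 write: invalidate ['C1=S', 'C2=S'] -> C0=M] -> [M,I,I] [MISS #4: write from I]
Op 6: C0 read [C0 read: already in M, no change] -> [M,I,I] [hit: read from M]
Op 7: C0 read [C0 read: already in M, no change] -> [M,I,I] [hit: read from M]

Answer: 4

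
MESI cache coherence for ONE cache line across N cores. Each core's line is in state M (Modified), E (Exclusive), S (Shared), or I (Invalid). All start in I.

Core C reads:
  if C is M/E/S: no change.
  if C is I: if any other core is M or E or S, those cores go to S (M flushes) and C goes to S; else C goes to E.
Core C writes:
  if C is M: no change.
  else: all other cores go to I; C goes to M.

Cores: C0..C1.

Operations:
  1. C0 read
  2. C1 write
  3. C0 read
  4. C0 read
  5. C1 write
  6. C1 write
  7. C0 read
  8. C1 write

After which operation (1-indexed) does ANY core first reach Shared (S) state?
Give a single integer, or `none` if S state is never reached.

Op 1: C0 read [C0 read from I: no other sharers -> C0=E (exclusive)] -> [E,I]
Op 2: C1 write [C1 write: invalidate ['C0=E'] -> C1=M] -> [I,M]
Op 3: C0 read [C0 read from I: others=['C1=M'] -> C0=S, others downsized to S] -> [S,S]
  -> First S state at op 3; remaining ops need not be traced.

Answer: 3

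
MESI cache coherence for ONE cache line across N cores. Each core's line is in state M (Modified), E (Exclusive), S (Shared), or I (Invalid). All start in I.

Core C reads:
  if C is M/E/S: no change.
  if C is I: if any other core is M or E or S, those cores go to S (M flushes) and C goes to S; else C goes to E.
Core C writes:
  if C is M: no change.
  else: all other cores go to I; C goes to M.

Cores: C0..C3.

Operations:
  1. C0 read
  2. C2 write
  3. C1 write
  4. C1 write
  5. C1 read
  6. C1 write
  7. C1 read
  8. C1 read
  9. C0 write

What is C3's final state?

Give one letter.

Answer: I

Derivation:
Op 1: C0 read [C0 read from I: no other sharers -> C0=E (exclusive)] -> [E,I,I,I]
Op 2: C2 write [C2 write: invalidate ['C0=E'] -> C2=M] -> [I,I,M,I]
Op 3: C1 write [C1 write: invalidate ['C2=M'] -> C1=M] -> [I,M,I,I]
Op 4: C1 write [C1 write: already M (modified), no change] -> [I,M,I,I]
Op 5: C1 read [C1 read: already in M, no change] -> [I,M,I,I]
Op 6: C1 write [C1 write: already M (modified), no change] -> [I,M,I,I]
Op 7: C1 read [C1 read: already in M, no change] -> [I,M,I,I]
Op 8: C1 read [C1 read: already in M, no change] -> [I,M,I,I]
Op 9: C0 write [C0 write: invalidate ['C1=M'] -> C0=M] -> [M,I,I,I]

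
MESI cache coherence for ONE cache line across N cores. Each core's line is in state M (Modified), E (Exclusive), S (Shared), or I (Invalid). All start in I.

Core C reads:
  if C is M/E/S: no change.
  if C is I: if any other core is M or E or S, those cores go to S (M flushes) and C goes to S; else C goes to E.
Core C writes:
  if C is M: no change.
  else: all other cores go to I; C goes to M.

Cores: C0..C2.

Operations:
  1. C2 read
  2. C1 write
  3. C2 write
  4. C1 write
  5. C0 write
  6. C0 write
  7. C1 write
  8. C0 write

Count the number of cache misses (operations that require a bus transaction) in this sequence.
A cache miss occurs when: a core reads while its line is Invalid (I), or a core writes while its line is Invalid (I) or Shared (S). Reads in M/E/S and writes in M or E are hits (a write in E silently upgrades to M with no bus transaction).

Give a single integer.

Answer: 7

Derivation:
Op 1: C2 read [C2 read from I: no other sharers -> C2=E (exclusive)] -> [I,I,E] [MISS #1: read from I]
Op 2: C1 write [C1 write: invalidate ['C2=E'] -> C1=M] -> [I,M,I] [MISS #2: write from I]
Op 3: C2 write [C2 write: invalidate ['C1=M'] -> C2=M] -> [I,I,M] [MISS #3: write from I]
Op 4: C1 write [C1 write: invalidate ['C2=M'] -> C1=M] -> [I,M,I] [MISS #4: write from I]
Op 5: C0 write [C0 write: invalidate ['C1=M'] -> C0=M] -> [M,I,I] [MISS #5: write from I]
Op 6: C0 write [C0 write: already M (modified), no change] -> [M,I,I] [hit: write from M]
Op 7: C1 write [C1 write: invalidate ['C0=M'] -> C1=M] -> [I,M,I] [MISS #6: write from I]
Op 8: C0 write [C0 write: invalidate ['C1=M'] -> C0=M] -> [M,I,I] [MISS #7: write from I]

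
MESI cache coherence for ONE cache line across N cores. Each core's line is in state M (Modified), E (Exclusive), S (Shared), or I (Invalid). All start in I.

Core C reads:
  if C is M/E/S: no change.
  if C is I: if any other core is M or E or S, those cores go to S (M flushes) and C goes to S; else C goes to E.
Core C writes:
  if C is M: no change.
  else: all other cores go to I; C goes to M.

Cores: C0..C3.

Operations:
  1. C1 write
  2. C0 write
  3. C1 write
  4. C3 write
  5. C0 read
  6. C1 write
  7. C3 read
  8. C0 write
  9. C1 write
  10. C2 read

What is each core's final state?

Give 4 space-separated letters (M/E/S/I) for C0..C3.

Answer: I S S I

Derivation:
Op 1: C1 write [C1 write: invalidate none -> C1=M] -> [I,M,I,I]
Op 2: C0 write [C0 write: invalidate ['C1=M'] -> C0=M] -> [M,I,I,I]
Op 3: C1 write [C1 write: invalidate ['C0=M'] -> C1=M] -> [I,M,I,I]
Op 4: C3 write [C3 write: invalidate ['C1=M'] -> C3=M] -> [I,I,I,M]
Op 5: C0 read [C0 read from I: others=['C3=M'] -> C0=S, others downsized to S] -> [S,I,I,S]
Op 6: C1 write [C1 write: invalidate ['C0=S', 'C3=S'] -> C1=M] -> [I,M,I,I]
Op 7: C3 read [C3 read from I: others=['C1=M'] -> C3=S, others downsized to S] -> [I,S,I,S]
Op 8: C0 write [C0 write: invalidate ['C1=S', 'C3=S'] -> C0=M] -> [M,I,I,I]
Op 9: C1 write [C1 write: invalidate ['C0=M'] -> C1=M] -> [I,M,I,I]
Op 10: C2 read [C2 read from I: others=['C1=M'] -> C2=S, others downsized to S] -> [I,S,S,I]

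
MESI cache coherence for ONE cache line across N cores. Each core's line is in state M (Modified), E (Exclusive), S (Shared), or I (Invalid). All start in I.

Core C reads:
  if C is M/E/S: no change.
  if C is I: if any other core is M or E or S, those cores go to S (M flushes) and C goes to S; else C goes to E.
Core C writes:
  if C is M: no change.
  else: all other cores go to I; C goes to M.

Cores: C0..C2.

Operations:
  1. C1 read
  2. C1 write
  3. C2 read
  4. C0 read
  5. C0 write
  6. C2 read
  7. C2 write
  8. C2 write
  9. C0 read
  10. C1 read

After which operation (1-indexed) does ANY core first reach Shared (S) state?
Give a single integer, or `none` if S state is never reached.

Answer: 3

Derivation:
Op 1: C1 read [C1 read from I: no other sharers -> C1=E (exclusive)] -> [I,E,I]
Op 2: C1 write [C1 write: invalidate none -> C1=M] -> [I,M,I]
Op 3: C2 read [C2 read from I: others=['C1=M'] -> C2=S, others downsized to S] -> [I,S,S]
  -> First S state at op 3; remaining ops need not be traced.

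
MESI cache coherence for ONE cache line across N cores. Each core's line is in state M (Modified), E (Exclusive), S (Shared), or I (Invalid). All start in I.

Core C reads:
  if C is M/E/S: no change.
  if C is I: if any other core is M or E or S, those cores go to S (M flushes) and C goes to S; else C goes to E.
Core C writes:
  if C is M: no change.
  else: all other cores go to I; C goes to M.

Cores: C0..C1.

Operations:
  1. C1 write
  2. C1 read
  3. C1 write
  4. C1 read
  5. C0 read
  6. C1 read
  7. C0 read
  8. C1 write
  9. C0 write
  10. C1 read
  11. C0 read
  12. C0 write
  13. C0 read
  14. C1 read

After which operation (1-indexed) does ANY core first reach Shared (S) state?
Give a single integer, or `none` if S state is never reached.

Op 1: C1 write [C1 write: invalidate none -> C1=M] -> [I,M]
Op 2: C1 read [C1 read: already in M, no change] -> [I,M]
Op 3: C1 write [C1 write: already M (modified), no change] -> [I,M]
Op 4: C1 read [C1 read: already in M, no change] -> [I,M]
Op 5: C0 read [C0 read from I: others=['C1=M'] -> C0=S, others downsized to S] -> [S,S]
  -> First S state at op 5; remaining ops need not be traced.

Answer: 5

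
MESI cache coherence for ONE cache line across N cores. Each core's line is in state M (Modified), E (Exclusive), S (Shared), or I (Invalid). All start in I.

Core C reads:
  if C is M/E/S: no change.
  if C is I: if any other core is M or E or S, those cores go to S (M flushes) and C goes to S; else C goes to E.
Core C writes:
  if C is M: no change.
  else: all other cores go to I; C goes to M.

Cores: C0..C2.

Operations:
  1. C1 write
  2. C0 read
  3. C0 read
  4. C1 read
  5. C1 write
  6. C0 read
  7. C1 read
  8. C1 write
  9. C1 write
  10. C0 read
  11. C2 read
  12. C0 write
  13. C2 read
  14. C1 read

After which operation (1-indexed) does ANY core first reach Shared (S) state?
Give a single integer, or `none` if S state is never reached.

Op 1: C1 write [C1 write: invalidate none -> C1=M] -> [I,M,I]
Op 2: C0 read [C0 read from I: others=['C1=M'] -> C0=S, others downsized to S] -> [S,S,I]
  -> First S state at op 2; remaining ops need not be traced.

Answer: 2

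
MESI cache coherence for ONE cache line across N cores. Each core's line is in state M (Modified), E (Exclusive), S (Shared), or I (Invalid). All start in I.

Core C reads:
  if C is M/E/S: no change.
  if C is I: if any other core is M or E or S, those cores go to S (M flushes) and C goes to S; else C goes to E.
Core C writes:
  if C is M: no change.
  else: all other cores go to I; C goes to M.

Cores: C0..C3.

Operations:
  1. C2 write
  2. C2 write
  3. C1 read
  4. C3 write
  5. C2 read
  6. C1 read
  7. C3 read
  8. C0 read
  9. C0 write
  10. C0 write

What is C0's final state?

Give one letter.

Op 1: C2 write [C2 write: invalidate none -> C2=M] -> [I,I,M,I]
Op 2: C2 write [C2 write: already M (modified), no change] -> [I,I,M,I]
Op 3: C1 read [C1 read from I: others=['C2=M'] -> C1=S, others downsized to S] -> [I,S,S,I]
Op 4: C3 write [C3 write: invalidate ['C1=S', 'C2=S'] -> C3=M] -> [I,I,I,M]
Op 5: C2 read [C2 read from I: others=['C3=M'] -> C2=S, others downsized to S] -> [I,I,S,S]
Op 6: C1 read [C1 read from I: others=['C2=S', 'C3=S'] -> C1=S, others downsized to S] -> [I,S,S,S]
Op 7: C3 read [C3 read: already in S, no change] -> [I,S,S,S]
Op 8: C0 read [C0 read from I: others=['C1=S', 'C2=S', 'C3=S'] -> C0=S, others downsized to S] -> [S,S,S,S]
Op 9: C0 write [C0 write: invalidate ['C1=S', 'C2=S', 'C3=S'] -> C0=M] -> [M,I,I,I]
Op 10: C0 write [C0 write: already M (modified), no change] -> [M,I,I,I]

Answer: M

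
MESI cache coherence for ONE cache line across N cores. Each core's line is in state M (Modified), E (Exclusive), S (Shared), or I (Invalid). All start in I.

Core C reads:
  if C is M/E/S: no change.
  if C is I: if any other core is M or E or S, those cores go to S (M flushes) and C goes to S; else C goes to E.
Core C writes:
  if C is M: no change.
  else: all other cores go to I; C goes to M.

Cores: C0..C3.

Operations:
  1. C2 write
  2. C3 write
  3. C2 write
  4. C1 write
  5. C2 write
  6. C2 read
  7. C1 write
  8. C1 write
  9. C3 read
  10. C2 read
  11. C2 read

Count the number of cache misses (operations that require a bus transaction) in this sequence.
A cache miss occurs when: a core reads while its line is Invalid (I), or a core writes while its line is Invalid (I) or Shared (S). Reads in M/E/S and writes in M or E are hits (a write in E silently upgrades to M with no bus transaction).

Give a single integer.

Answer: 8

Derivation:
Op 1: C2 write [C2 write: invalidate none -> C2=M] -> [I,I,M,I] [MISS #1: write from I]
Op 2: C3 write [C3 write: invalidate ['C2=M'] -> C3=M] -> [I,I,I,M] [MISS #2: write from I]
Op 3: C2 write [C2 write: invalidate ['C3=M'] -> C2=M] -> [I,I,M,I] [MISS #3: write from I]
Op 4: C1 write [C1 write: invalidate ['C2=M'] -> C1=M] -> [I,M,I,I] [MISS #4: write from I]
Op 5: C2 write [C2 write: invalidate ['C1=M'] -> C2=M] -> [I,I,M,I] [MISS #5: write from I]
Op 6: C2 read [C2 read: already in M, no change] -> [I,I,M,I] [hit: read from M]
Op 7: C1 write [C1 write: invalidate ['C2=M'] -> C1=M] -> [I,M,I,I] [MISS #6: write from I]
Op 8: C1 write [C1 write: already M (modified), no change] -> [I,M,I,I] [hit: write from M]
Op 9: C3 read [C3 read from I: others=['C1=M'] -> C3=S, others downsized to S] -> [I,S,I,S] [MISS #7: read from I]
Op 10: C2 read [C2 read from I: others=['C1=S', 'C3=S'] -> C2=S, others downsized to S] -> [I,S,S,S] [MISS #8: read from I]
Op 11: C2 read [C2 read: already in S, no change] -> [I,S,S,S] [hit: read from S]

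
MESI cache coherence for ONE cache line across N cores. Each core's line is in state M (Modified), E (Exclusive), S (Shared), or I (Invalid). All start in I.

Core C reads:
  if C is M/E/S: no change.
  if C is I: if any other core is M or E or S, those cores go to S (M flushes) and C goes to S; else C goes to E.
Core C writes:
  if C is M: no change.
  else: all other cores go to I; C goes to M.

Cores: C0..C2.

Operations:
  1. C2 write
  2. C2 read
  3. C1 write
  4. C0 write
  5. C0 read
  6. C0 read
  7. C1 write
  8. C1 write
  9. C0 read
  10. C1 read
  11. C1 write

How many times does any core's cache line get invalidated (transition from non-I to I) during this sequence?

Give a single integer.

Answer: 4

Derivation:
Op 1: C2 write [C2 write: invalidate none -> C2=M] -> [I,I,M] (invalidations this op: 0; running total: 0)
Op 2: C2 read [C2 read: already in M, no change] -> [I,I,M] (invalidations this op: 0; running total: 0)
Op 3: C1 write [C1 write: invalidate ['C2=M'] -> C1=M] -> [I,M,I] (invalidations this op: 1; running total: 1)
Op 4: C0 write [C0 write: invalidate ['C1=M'] -> C0=M] -> [M,I,I] (invalidations this op: 1; running total: 2)
Op 5: C0 read [C0 read: already in M, no change] -> [M,I,I] (invalidations this op: 0; running total: 2)
Op 6: C0 read [C0 read: already in M, no change] -> [M,I,I] (invalidations this op: 0; running total: 2)
Op 7: C1 write [C1 write: invalidate ['C0=M'] -> C1=M] -> [I,M,I] (invalidations this op: 1; running total: 3)
Op 8: C1 write [C1 write: already M (modified), no change] -> [I,M,I] (invalidations this op: 0; running total: 3)
Op 9: C0 read [C0 read from I: others=['C1=M'] -> C0=S, others downsized to S] -> [S,S,I] (invalidations this op: 0; running total: 3)
Op 10: C1 read [C1 read: already in S, no change] -> [S,S,I] (invalidations this op: 0; running total: 3)
Op 11: C1 write [C1 write: invalidate ['C0=S'] -> C1=M] -> [I,M,I] (invalidations this op: 1; running total: 4)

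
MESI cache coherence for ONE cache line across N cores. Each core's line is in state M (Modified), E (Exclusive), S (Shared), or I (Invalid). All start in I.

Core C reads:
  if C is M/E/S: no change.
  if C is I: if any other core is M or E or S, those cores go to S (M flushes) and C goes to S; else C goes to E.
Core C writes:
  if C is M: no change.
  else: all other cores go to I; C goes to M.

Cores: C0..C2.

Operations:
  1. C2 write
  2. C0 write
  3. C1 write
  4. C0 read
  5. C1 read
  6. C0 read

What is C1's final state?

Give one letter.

Answer: S

Derivation:
Op 1: C2 write [C2 write: invalidate none -> C2=M] -> [I,I,M]
Op 2: C0 write [C0 write: invalidate ['C2=M'] -> C0=M] -> [M,I,I]
Op 3: C1 write [C1 write: invalidate ['C0=M'] -> C1=M] -> [I,M,I]
Op 4: C0 read [C0 read from I: others=['C1=M'] -> C0=S, others downsized to S] -> [S,S,I]
Op 5: C1 read [C1 read: already in S, no change] -> [S,S,I]
Op 6: C0 read [C0 read: already in S, no change] -> [S,S,I]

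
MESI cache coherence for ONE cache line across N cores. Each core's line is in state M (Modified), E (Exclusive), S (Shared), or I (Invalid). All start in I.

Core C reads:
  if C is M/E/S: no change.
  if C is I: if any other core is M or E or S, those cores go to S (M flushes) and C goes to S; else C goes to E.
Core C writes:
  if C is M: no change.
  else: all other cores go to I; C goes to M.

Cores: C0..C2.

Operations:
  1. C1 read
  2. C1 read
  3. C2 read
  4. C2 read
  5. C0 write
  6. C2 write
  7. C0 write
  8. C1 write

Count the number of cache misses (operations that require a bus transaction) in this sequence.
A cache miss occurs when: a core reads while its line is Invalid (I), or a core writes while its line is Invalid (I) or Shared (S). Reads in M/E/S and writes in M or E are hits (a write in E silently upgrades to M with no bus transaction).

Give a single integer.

Op 1: C1 read [C1 read from I: no other sharers -> C1=E (exclusive)] -> [I,E,I] [MISS #1: read from I]
Op 2: C1 read [C1 read: already in E, no change] -> [I,E,I] [hit: read from E]
Op 3: C2 read [C2 read from I: others=['C1=E'] -> C2=S, others downsized to S] -> [I,S,S] [MISS #2: read from I]
Op 4: C2 read [C2 read: already in S, no change] -> [I,S,S] [hit: read from S]
Op 5: C0 write [C0 write: invalidate ['C1=S', 'C2=S'] -> C0=M] -> [M,I,I] [MISS #3: write from I]
Op 6: C2 write [C2 write: invalidate ['C0=M'] -> C2=M] -> [I,I,M] [MISS #4: write from I]
Op 7: C0 write [C0 write: invalidate ['C2=M'] -> C0=M] -> [M,I,I] [MISS #5: write from I]
Op 8: C1 write [C1 write: invalidate ['C0=M'] -> C1=M] -> [I,M,I] [MISS #6: write from I]

Answer: 6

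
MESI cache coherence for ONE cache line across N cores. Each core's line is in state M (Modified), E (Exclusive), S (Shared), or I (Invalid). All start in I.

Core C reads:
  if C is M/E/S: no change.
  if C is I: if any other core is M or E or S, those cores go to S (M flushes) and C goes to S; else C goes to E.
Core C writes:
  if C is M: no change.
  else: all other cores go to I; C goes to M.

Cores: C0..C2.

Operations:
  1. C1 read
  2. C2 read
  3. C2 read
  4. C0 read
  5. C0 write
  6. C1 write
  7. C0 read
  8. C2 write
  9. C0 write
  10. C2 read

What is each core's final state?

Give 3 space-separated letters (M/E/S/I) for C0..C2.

Answer: S I S

Derivation:
Op 1: C1 read [C1 read from I: no other sharers -> C1=E (exclusive)] -> [I,E,I]
Op 2: C2 read [C2 read from I: others=['C1=E'] -> C2=S, others downsized to S] -> [I,S,S]
Op 3: C2 read [C2 read: already in S, no change] -> [I,S,S]
Op 4: C0 read [C0 read from I: others=['C1=S', 'C2=S'] -> C0=S, others downsized to S] -> [S,S,S]
Op 5: C0 write [C0 write: invalidate ['C1=S', 'C2=S'] -> C0=M] -> [M,I,I]
Op 6: C1 write [C1 write: invalidate ['C0=M'] -> C1=M] -> [I,M,I]
Op 7: C0 read [C0 read from I: others=['C1=M'] -> C0=S, others downsized to S] -> [S,S,I]
Op 8: C2 write [C2 write: invalidate ['C0=S', 'C1=S'] -> C2=M] -> [I,I,M]
Op 9: C0 write [C0 write: invalidate ['C2=M'] -> C0=M] -> [M,I,I]
Op 10: C2 read [C2 read from I: others=['C0=M'] -> C2=S, others downsized to S] -> [S,I,S]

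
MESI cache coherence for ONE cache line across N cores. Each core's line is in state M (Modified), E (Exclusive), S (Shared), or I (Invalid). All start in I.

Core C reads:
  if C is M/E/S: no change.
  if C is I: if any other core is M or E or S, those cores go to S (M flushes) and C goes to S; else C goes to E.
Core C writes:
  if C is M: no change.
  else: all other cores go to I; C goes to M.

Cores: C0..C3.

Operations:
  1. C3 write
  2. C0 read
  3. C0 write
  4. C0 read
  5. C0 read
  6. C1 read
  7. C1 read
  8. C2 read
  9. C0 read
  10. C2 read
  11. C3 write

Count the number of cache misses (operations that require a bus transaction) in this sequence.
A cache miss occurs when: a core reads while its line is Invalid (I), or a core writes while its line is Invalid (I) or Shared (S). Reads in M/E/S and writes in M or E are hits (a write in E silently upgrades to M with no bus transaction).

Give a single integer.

Answer: 6

Derivation:
Op 1: C3 write [C3 write: invalidate none -> C3=M] -> [I,I,I,M] [MISS #1: write from I]
Op 2: C0 read [C0 read from I: others=['C3=M'] -> C0=S, others downsized to S] -> [S,I,I,S] [MISS #2: read from I]
Op 3: C0 write [C0 write: invalidate ['C3=S'] -> C0=M] -> [M,I,I,I] [MISS #3: write from S]
Op 4: C0 read [C0 read: already in M, no change] -> [M,I,I,I] [hit: read from M]
Op 5: C0 read [C0 read: already in M, no change] -> [M,I,I,I] [hit: read from M]
Op 6: C1 read [C1 read from I: others=['C0=M'] -> C1=S, others downsized to S] -> [S,S,I,I] [MISS #4: read from I]
Op 7: C1 read [C1 read: already in S, no change] -> [S,S,I,I] [hit: read from S]
Op 8: C2 read [C2 read from I: others=['C0=S', 'C1=S'] -> C2=S, others downsized to S] -> [S,S,S,I] [MISS #5: read from I]
Op 9: C0 read [C0 read: already in S, no change] -> [S,S,S,I] [hit: read from S]
Op 10: C2 read [C2 read: already in S, no change] -> [S,S,S,I] [hit: read from S]
Op 11: C3 write [C3 write: invalidate ['C0=S', 'C1=S', 'C2=S'] -> C3=M] -> [I,I,I,M] [MISS #6: write from I]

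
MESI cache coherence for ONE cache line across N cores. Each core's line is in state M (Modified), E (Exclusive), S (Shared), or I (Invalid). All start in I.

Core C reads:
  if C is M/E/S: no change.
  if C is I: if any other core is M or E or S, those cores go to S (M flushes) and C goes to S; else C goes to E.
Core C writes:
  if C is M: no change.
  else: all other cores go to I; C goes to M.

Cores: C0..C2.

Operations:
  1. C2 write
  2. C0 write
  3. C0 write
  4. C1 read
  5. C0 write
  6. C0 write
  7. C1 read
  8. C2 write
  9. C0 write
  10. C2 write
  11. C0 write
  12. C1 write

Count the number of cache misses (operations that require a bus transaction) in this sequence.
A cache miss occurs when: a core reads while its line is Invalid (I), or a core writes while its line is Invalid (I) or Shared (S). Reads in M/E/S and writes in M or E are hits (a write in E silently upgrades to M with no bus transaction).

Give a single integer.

Answer: 10

Derivation:
Op 1: C2 write [C2 write: invalidate none -> C2=M] -> [I,I,M] [MISS #1: write from I]
Op 2: C0 write [C0 write: invalidate ['C2=M'] -> C0=M] -> [M,I,I] [MISS #2: write from I]
Op 3: C0 write [C0 write: already M (modified), no change] -> [M,I,I] [hit: write from M]
Op 4: C1 read [C1 read from I: others=['C0=M'] -> C1=S, others downsized to S] -> [S,S,I] [MISS #3: read from I]
Op 5: C0 write [C0 write: invalidate ['C1=S'] -> C0=M] -> [M,I,I] [MISS #4: write from S]
Op 6: C0 write [C0 write: already M (modified), no change] -> [M,I,I] [hit: write from M]
Op 7: C1 read [C1 read from I: others=['C0=M'] -> C1=S, others downsized to S] -> [S,S,I] [MISS #5: read from I]
Op 8: C2 write [C2 write: invalidate ['C0=S', 'C1=S'] -> C2=M] -> [I,I,M] [MISS #6: write from I]
Op 9: C0 write [C0 write: invalidate ['C2=M'] -> C0=M] -> [M,I,I] [MISS #7: write from I]
Op 10: C2 write [C2 write: invalidate ['C0=M'] -> C2=M] -> [I,I,M] [MISS #8: write from I]
Op 11: C0 write [C0 write: invalidate ['C2=M'] -> C0=M] -> [M,I,I] [MISS #9: write from I]
Op 12: C1 write [C1 write: invalidate ['C0=M'] -> C1=M] -> [I,M,I] [MISS #10: write from I]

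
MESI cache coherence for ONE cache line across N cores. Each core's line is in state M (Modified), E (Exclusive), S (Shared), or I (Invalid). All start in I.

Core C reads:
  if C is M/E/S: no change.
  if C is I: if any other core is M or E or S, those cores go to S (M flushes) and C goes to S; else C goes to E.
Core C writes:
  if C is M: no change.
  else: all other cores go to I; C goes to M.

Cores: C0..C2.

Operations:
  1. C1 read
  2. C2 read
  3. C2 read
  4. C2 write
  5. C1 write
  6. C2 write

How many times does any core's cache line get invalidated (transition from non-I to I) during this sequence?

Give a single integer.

Op 1: C1 read [C1 read from I: no other sharers -> C1=E (exclusive)] -> [I,E,I] (invalidations this op: 0; running total: 0)
Op 2: C2 read [C2 read from I: others=['C1=E'] -> C2=S, others downsized to S] -> [I,S,S] (invalidations this op: 0; running total: 0)
Op 3: C2 read [C2 read: already in S, no change] -> [I,S,S] (invalidations this op: 0; running total: 0)
Op 4: C2 write [C2 write: invalidate ['C1=S'] -> C2=M] -> [I,I,M] (invalidations this op: 1; running total: 1)
Op 5: C1 write [C1 write: invalidate ['C2=M'] -> C1=M] -> [I,M,I] (invalidations this op: 1; running total: 2)
Op 6: C2 write [C2 write: invalidate ['C1=M'] -> C2=M] -> [I,I,M] (invalidations this op: 1; running total: 3)

Answer: 3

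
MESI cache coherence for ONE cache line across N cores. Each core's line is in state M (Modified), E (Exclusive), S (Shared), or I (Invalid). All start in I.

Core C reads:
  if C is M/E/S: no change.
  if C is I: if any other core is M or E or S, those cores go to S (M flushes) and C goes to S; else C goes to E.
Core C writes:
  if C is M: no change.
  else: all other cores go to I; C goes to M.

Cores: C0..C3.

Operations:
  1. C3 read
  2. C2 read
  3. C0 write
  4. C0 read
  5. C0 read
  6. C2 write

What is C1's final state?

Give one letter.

Answer: I

Derivation:
Op 1: C3 read [C3 read from I: no other sharers -> C3=E (exclusive)] -> [I,I,I,E]
Op 2: C2 read [C2 read from I: others=['C3=E'] -> C2=S, others downsized to S] -> [I,I,S,S]
Op 3: C0 write [C0 write: invalidate ['C2=S', 'C3=S'] -> C0=M] -> [M,I,I,I]
Op 4: C0 read [C0 read: already in M, no change] -> [M,I,I,I]
Op 5: C0 read [C0 read: already in M, no change] -> [M,I,I,I]
Op 6: C2 write [C2 write: invalidate ['C0=M'] -> C2=M] -> [I,I,M,I]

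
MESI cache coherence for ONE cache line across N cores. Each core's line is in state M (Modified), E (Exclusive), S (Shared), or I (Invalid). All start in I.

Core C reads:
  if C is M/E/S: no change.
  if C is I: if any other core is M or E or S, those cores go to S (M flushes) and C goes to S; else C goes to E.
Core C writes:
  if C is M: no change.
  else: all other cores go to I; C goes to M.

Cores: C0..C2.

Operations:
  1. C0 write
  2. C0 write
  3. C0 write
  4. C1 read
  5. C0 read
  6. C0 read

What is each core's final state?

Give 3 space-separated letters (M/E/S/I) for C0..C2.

Answer: S S I

Derivation:
Op 1: C0 write [C0 write: invalidate none -> C0=M] -> [M,I,I]
Op 2: C0 write [C0 write: already M (modified), no change] -> [M,I,I]
Op 3: C0 write [C0 write: already M (modified), no change] -> [M,I,I]
Op 4: C1 read [C1 read from I: others=['C0=M'] -> C1=S, others downsized to S] -> [S,S,I]
Op 5: C0 read [C0 read: already in S, no change] -> [S,S,I]
Op 6: C0 read [C0 read: already in S, no change] -> [S,S,I]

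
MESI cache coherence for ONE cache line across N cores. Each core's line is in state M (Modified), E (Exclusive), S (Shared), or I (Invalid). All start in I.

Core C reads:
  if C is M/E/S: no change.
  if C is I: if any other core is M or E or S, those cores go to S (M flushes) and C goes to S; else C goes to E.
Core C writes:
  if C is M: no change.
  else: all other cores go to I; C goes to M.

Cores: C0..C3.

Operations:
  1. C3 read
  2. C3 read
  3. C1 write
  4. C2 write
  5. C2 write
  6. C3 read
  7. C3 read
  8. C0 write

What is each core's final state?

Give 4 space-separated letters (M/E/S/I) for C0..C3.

Answer: M I I I

Derivation:
Op 1: C3 read [C3 read from I: no other sharers -> C3=E (exclusive)] -> [I,I,I,E]
Op 2: C3 read [C3 read: already in E, no change] -> [I,I,I,E]
Op 3: C1 write [C1 write: invalidate ['C3=E'] -> C1=M] -> [I,M,I,I]
Op 4: C2 write [C2 write: invalidate ['C1=M'] -> C2=M] -> [I,I,M,I]
Op 5: C2 write [C2 write: already M (modified), no change] -> [I,I,M,I]
Op 6: C3 read [C3 read from I: others=['C2=M'] -> C3=S, others downsized to S] -> [I,I,S,S]
Op 7: C3 read [C3 read: already in S, no change] -> [I,I,S,S]
Op 8: C0 write [C0 write: invalidate ['C2=S', 'C3=S'] -> C0=M] -> [M,I,I,I]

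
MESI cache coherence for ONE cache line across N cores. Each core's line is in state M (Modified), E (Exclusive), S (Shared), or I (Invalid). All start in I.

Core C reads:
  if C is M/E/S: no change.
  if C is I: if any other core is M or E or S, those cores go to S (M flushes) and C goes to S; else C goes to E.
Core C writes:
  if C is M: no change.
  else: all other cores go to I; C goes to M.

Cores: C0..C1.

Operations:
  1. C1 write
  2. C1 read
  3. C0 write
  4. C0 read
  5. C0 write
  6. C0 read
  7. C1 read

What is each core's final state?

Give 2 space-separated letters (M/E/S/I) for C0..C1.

Op 1: C1 write [C1 write: invalidate none -> C1=M] -> [I,M]
Op 2: C1 read [C1 read: already in M, no change] -> [I,M]
Op 3: C0 write [C0 write: invalidate ['C1=M'] -> C0=M] -> [M,I]
Op 4: C0 read [C0 read: already in M, no change] -> [M,I]
Op 5: C0 write [C0 write: already M (modified), no change] -> [M,I]
Op 6: C0 read [C0 read: already in M, no change] -> [M,I]
Op 7: C1 read [C1 read from I: others=['C0=M'] -> C1=S, others downsized to S] -> [S,S]

Answer: S S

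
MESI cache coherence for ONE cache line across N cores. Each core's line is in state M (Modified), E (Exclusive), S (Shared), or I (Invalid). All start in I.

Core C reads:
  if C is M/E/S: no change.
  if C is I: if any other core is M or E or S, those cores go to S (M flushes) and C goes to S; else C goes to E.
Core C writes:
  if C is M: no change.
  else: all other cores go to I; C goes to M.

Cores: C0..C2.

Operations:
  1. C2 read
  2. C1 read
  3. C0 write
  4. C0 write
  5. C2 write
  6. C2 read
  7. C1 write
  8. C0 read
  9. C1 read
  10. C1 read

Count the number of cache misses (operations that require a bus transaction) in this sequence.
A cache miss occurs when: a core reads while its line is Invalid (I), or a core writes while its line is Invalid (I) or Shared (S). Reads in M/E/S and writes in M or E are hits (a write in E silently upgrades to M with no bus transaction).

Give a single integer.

Op 1: C2 read [C2 read from I: no other sharers -> C2=E (exclusive)] -> [I,I,E] [MISS #1: read from I]
Op 2: C1 read [C1 read from I: others=['C2=E'] -> C1=S, others downsized to S] -> [I,S,S] [MISS #2: read from I]
Op 3: C0 write [C0 write: invalidate ['C1=S', 'C2=S'] -> C0=M] -> [M,I,I] [MISS #3: write from I]
Op 4: C0 write [C0 write: already M (modified), no change] -> [M,I,I] [hit: write from M]
Op 5: C2 write [C2 write: invalidate ['C0=M'] -> C2=M] -> [I,I,M] [MISS #4: write from I]
Op 6: C2 read [C2 read: already in M, no change] -> [I,I,M] [hit: read from M]
Op 7: C1 write [C1 write: invalidate ['C2=M'] -> C1=M] -> [I,M,I] [MISS #5: write from I]
Op 8: C0 read [C0 read from I: others=['C1=M'] -> C0=S, others downsized to S] -> [S,S,I] [MISS #6: read from I]
Op 9: C1 read [C1 read: already in S, no change] -> [S,S,I] [hit: read from S]
Op 10: C1 read [C1 read: already in S, no change] -> [S,S,I] [hit: read from S]

Answer: 6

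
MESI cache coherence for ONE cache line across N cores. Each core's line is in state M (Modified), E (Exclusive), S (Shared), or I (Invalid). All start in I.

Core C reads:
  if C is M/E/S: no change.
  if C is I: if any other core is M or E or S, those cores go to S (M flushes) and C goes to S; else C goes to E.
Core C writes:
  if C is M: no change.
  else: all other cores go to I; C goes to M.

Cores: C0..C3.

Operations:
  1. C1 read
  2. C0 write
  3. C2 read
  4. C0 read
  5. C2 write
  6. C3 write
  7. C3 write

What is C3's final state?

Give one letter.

Answer: M

Derivation:
Op 1: C1 read [C1 read from I: no other sharers -> C1=E (exclusive)] -> [I,E,I,I]
Op 2: C0 write [C0 write: invalidate ['C1=E'] -> C0=M] -> [M,I,I,I]
Op 3: C2 read [C2 read from I: others=['C0=M'] -> C2=S, others downsized to S] -> [S,I,S,I]
Op 4: C0 read [C0 read: already in S, no change] -> [S,I,S,I]
Op 5: C2 write [C2 write: invalidate ['C0=S'] -> C2=M] -> [I,I,M,I]
Op 6: C3 write [C3 write: invalidate ['C2=M'] -> C3=M] -> [I,I,I,M]
Op 7: C3 write [C3 write: already M (modified), no change] -> [I,I,I,M]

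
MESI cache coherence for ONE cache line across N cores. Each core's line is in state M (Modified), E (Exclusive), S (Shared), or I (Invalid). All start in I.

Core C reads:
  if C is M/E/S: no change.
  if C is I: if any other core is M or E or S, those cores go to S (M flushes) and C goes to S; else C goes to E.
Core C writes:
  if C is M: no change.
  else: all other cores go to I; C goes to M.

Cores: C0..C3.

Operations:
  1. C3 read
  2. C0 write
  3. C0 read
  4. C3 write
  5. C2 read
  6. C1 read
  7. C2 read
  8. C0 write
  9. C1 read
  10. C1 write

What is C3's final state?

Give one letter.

Answer: I

Derivation:
Op 1: C3 read [C3 read from I: no other sharers -> C3=E (exclusive)] -> [I,I,I,E]
Op 2: C0 write [C0 write: invalidate ['C3=E'] -> C0=M] -> [M,I,I,I]
Op 3: C0 read [C0 read: already in M, no change] -> [M,I,I,I]
Op 4: C3 write [C3 write: invalidate ['C0=M'] -> C3=M] -> [I,I,I,M]
Op 5: C2 read [C2 read from I: others=['C3=M'] -> C2=S, others downsized to S] -> [I,I,S,S]
Op 6: C1 read [C1 read from I: others=['C2=S', 'C3=S'] -> C1=S, others downsized to S] -> [I,S,S,S]
Op 7: C2 read [C2 read: already in S, no change] -> [I,S,S,S]
Op 8: C0 write [C0 write: invalidate ['C1=S', 'C2=S', 'C3=S'] -> C0=M] -> [M,I,I,I]
Op 9: C1 read [C1 read from I: others=['C0=M'] -> C1=S, others downsized to S] -> [S,S,I,I]
Op 10: C1 write [C1 write: invalidate ['C0=S'] -> C1=M] -> [I,M,I,I]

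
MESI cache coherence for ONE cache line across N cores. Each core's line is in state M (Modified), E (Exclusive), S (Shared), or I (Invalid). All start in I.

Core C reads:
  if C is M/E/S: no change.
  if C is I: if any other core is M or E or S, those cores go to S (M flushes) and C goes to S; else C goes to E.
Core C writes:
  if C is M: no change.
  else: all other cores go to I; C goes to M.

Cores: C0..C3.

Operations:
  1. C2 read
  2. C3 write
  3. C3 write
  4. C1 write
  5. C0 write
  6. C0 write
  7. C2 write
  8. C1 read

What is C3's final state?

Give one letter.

Answer: I

Derivation:
Op 1: C2 read [C2 read from I: no other sharers -> C2=E (exclusive)] -> [I,I,E,I]
Op 2: C3 write [C3 write: invalidate ['C2=E'] -> C3=M] -> [I,I,I,M]
Op 3: C3 write [C3 write: already M (modified), no change] -> [I,I,I,M]
Op 4: C1 write [C1 write: invalidate ['C3=M'] -> C1=M] -> [I,M,I,I]
Op 5: C0 write [C0 write: invalidate ['C1=M'] -> C0=M] -> [M,I,I,I]
Op 6: C0 write [C0 write: already M (modified), no change] -> [M,I,I,I]
Op 7: C2 write [C2 write: invalidate ['C0=M'] -> C2=M] -> [I,I,M,I]
Op 8: C1 read [C1 read from I: others=['C2=M'] -> C1=S, others downsized to S] -> [I,S,S,I]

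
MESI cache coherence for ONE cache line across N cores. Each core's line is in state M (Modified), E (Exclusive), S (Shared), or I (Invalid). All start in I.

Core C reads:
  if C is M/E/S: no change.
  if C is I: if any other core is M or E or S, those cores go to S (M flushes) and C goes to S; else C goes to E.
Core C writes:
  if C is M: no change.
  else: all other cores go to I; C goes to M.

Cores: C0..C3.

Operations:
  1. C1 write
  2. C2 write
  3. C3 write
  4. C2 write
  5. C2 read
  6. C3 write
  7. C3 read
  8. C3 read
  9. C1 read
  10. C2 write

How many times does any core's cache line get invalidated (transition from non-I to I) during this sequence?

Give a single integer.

Answer: 6

Derivation:
Op 1: C1 write [C1 write: invalidate none -> C1=M] -> [I,M,I,I] (invalidations this op: 0; running total: 0)
Op 2: C2 write [C2 write: invalidate ['C1=M'] -> C2=M] -> [I,I,M,I] (invalidations this op: 1; running total: 1)
Op 3: C3 write [C3 write: invalidate ['C2=M'] -> C3=M] -> [I,I,I,M] (invalidations this op: 1; running total: 2)
Op 4: C2 write [C2 write: invalidate ['C3=M'] -> C2=M] -> [I,I,M,I] (invalidations this op: 1; running total: 3)
Op 5: C2 read [C2 read: already in M, no change] -> [I,I,M,I] (invalidations this op: 0; running total: 3)
Op 6: C3 write [C3 write: invalidate ['C2=M'] -> C3=M] -> [I,I,I,M] (invalidations this op: 1; running total: 4)
Op 7: C3 read [C3 read: already in M, no change] -> [I,I,I,M] (invalidations this op: 0; running total: 4)
Op 8: C3 read [C3 read: already in M, no change] -> [I,I,I,M] (invalidations this op: 0; running total: 4)
Op 9: C1 read [C1 read from I: others=['C3=M'] -> C1=S, others downsized to S] -> [I,S,I,S] (invalidations this op: 0; running total: 4)
Op 10: C2 write [C2 write: invalidate ['C1=S', 'C3=S'] -> C2=M] -> [I,I,M,I] (invalidations this op: 2; running total: 6)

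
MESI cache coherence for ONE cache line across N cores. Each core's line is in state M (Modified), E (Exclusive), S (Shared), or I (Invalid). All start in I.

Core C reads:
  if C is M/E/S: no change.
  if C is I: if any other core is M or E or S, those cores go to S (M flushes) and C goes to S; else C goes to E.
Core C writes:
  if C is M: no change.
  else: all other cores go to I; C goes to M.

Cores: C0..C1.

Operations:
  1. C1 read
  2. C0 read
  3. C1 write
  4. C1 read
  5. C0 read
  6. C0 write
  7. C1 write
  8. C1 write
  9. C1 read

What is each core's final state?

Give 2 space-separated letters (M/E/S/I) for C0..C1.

Op 1: C1 read [C1 read from I: no other sharers -> C1=E (exclusive)] -> [I,E]
Op 2: C0 read [C0 read from I: others=['C1=E'] -> C0=S, others downsized to S] -> [S,S]
Op 3: C1 write [C1 write: invalidate ['C0=S'] -> C1=M] -> [I,M]
Op 4: C1 read [C1 read: already in M, no change] -> [I,M]
Op 5: C0 read [C0 read from I: others=['C1=M'] -> C0=S, others downsized to S] -> [S,S]
Op 6: C0 write [C0 write: invalidate ['C1=S'] -> C0=M] -> [M,I]
Op 7: C1 write [C1 write: invalidate ['C0=M'] -> C1=M] -> [I,M]
Op 8: C1 write [C1 write: already M (modified), no change] -> [I,M]
Op 9: C1 read [C1 read: already in M, no change] -> [I,M]

Answer: I M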